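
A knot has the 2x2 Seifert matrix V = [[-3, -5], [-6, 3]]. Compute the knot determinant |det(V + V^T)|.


Step 1: Form V + V^T where V = [[-3, -5], [-6, 3]]
  V^T = [[-3, -6], [-5, 3]]
  V + V^T = [[-6, -11], [-11, 6]]
Step 2: det(V + V^T) = (-6)*6 - (-11)*(-11)
  = -36 - 121 = -157
Step 3: Knot determinant = |det(V + V^T)| = |-157| = 157

157


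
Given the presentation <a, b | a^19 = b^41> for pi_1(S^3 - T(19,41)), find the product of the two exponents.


The relation is a^19 = b^41.
Product of exponents = 19 * 41
= 779

779


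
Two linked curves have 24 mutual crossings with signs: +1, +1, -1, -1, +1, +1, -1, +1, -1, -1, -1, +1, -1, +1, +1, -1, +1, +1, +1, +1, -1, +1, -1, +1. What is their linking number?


Step 1: Count positive crossings: 14
Step 2: Count negative crossings: 10
Step 3: Sum of signs = 14 - 10 = 4
Step 4: Linking number = sum/2 = 4/2 = 2

2


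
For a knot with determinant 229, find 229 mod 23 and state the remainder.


Step 1: A knot is p-colorable if and only if p divides its determinant.
Step 2: Compute 229 mod 23.
229 = 9 * 23 + 22
Step 3: 229 mod 23 = 22
Step 4: The knot is 23-colorable: no

22


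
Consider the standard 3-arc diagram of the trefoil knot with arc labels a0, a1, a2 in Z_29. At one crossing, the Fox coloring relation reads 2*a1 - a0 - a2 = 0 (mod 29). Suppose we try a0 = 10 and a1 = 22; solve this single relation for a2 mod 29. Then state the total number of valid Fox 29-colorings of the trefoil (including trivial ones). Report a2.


Step 1: Apply the given crossing relation 2*a1 - a0 - a2 = 0 (mod 29).
  a2 = 2*a1 - a0 mod 29
  a2 = 2*22 - 10 mod 29
  a2 = 44 - 10 mod 29
  a2 = 34 mod 29 = 5
Step 2: The trefoil has determinant 3.
  Number of Fox p-colorings (p prime) is p^2 if p = 3, else p.
  Since 29 does not divide 3, only trivial (constant) colorings exist.
  (So the trial a0 = 10, a1 = 22 with a0 != a1 does NOT extend to a valid coloring of the whole trefoil: the other two crossing relations require 3*(a1 - a0) = 0 (mod 29), which fails.)
  Total colorings = 29
Step 3: a2 = 5, total Fox 29-colorings = 29

5


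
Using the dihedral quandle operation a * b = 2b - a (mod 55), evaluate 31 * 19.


31 * 19 = 2*19 - 31 mod 55
= 38 - 31 mod 55
= 7 mod 55 = 7

7


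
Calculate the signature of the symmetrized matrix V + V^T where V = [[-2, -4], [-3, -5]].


Step 1: V + V^T = [[-4, -7], [-7, -10]]
Step 2: trace = -14, det = -9
Step 3: Discriminant = (-14)^2 - 4*(-9) = 232
Step 4: Eigenvalues: 0.615773, -14.6158
Step 5: Signature = (# positive eigenvalues) - (# negative eigenvalues) = 0

0


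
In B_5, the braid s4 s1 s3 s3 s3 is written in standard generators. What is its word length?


The word length counts the number of generators (including inverses).
Listing each generator: s4, s1, s3, s3, s3
There are 5 generators in this braid word.

5


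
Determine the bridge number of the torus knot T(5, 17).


The bridge number of T(p,q) is min(p,q).
min(5, 17) = 5

5


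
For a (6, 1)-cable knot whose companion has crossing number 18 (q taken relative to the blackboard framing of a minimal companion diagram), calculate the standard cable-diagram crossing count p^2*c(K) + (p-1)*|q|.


Step 1: Each of the c(K) crossings of the companion diagram becomes p*p = p^2 crossings among the p parallel strands, and each of the |q| twists s_1 s_2 ... s_(p-1) adds (p-1) crossings.
  Crossings = p^2 * c(K) + (p-1)*|q|
Step 2: = 6^2 * 18 + (6-1)*1
Step 3: = 36*18 + 5*1
Step 4: = 648 + 5 = 653

653


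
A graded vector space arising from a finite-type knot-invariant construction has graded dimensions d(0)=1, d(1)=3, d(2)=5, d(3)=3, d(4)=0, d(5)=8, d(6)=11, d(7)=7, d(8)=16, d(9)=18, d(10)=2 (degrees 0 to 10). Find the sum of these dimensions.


Total dimension = d(0) + d(1) + ... + d(10)
= 1 + 3 + 5 + 3 + 0 + 8 + 11 + 7 + 16 + 18 + 2
= 74

74


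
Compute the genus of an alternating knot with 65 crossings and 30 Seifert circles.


For alternating knots, g = (c - s + 1)/2.
= (65 - 30 + 1)/2
= 36/2 = 18

18


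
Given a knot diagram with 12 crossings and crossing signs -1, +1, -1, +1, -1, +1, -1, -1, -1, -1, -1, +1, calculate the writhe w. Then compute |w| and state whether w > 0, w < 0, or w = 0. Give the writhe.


Step 1: Count positive crossings (+1).
Positive crossings: 4
Step 2: Count negative crossings (-1).
Negative crossings: 8
Step 3: Writhe = (positive) - (negative)
w = 4 - 8 = -4
Step 4: |w| = 4, and w is negative

-4


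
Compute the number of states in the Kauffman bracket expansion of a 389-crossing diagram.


Each crossing contributes 2 choices (A-smoothing or B-smoothing).
Total states = 2^389 = 1260864198284623334792929283204595641762551656654894293374345388935863096687910739565256520156317300505812095689818112

1260864198284623334792929283204595641762551656654894293374345388935863096687910739565256520156317300505812095689818112


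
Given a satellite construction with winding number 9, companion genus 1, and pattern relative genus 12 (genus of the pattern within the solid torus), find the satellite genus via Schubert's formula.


Schubert: g(satellite) = g_rel(pattern) + |winding| * g(companion),
where g_rel(pattern) is the genus of the pattern relative to the solid torus.
= 12 + 9 * 1
= 12 + 9 = 21

21


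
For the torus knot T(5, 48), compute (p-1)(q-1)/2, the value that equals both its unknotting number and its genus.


For a torus knot T(p,q), both the unknotting number and genus equal (p-1)(q-1)/2.
= (5-1)(48-1)/2
= 4*47/2
= 188/2 = 94

94


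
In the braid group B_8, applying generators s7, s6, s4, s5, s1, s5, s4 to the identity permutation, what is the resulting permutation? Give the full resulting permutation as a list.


Starting with identity [1, 2, 3, 4, 5, 6, 7, 8].
Apply generators in sequence:
  After s7: [1, 2, 3, 4, 5, 6, 8, 7]
  After s6: [1, 2, 3, 4, 5, 8, 6, 7]
  After s4: [1, 2, 3, 5, 4, 8, 6, 7]
  After s5: [1, 2, 3, 5, 8, 4, 6, 7]
  After s1: [2, 1, 3, 5, 8, 4, 6, 7]
  After s5: [2, 1, 3, 5, 4, 8, 6, 7]
  After s4: [2, 1, 3, 4, 5, 8, 6, 7]
Final permutation: [2, 1, 3, 4, 5, 8, 6, 7]

[2, 1, 3, 4, 5, 8, 6, 7]


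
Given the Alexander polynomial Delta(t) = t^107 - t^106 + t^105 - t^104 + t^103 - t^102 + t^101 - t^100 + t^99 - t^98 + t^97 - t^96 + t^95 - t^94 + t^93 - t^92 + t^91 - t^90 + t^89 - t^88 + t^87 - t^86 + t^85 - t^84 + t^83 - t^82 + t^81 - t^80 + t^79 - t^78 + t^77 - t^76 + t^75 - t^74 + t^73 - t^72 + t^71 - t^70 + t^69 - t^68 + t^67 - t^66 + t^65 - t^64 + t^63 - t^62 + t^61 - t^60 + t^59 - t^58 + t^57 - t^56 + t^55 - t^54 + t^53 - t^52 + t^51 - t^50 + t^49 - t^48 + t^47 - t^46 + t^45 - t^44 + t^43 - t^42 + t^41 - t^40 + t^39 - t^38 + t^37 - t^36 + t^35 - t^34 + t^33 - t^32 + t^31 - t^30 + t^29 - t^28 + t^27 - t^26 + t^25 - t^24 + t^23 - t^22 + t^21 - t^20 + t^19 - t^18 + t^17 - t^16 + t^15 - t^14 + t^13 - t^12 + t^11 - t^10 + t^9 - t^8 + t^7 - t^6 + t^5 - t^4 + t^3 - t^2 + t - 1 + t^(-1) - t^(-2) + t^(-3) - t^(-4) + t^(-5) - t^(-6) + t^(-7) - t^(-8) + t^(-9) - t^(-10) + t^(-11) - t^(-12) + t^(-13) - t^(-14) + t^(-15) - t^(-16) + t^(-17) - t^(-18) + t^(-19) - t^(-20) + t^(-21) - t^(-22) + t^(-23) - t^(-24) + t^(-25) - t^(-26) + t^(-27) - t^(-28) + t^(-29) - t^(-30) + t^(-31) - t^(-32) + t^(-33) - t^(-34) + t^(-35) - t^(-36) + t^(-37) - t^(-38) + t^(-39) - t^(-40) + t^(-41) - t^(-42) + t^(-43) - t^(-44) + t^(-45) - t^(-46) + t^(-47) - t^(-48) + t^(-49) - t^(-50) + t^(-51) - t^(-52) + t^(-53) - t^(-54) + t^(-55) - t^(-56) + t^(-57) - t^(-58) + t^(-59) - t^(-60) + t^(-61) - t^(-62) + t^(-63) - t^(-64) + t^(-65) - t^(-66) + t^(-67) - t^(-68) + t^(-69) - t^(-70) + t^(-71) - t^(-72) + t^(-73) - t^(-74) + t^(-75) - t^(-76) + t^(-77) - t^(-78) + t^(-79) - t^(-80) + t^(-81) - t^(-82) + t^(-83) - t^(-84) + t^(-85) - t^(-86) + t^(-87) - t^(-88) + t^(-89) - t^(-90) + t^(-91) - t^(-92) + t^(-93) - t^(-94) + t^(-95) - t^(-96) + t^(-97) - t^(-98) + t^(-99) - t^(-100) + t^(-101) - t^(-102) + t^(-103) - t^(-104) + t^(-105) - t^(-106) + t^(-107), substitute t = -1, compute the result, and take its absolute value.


Step 1: The polynomial has 215 terms with alternating signs, exponents from 107 down to -107.
Step 2: Substitute t = -1. The i-th term has coefficient (-1)^i and exponent (m-i),
  so its value is (-1)^i * (-1)^(m-i) = (-1)^m = -1 for every i.
Step 3: All 215 terms equal -1, so Delta(-1) = 215 * (-1) = -215
Step 4: |Delta(-1)| = 215

215


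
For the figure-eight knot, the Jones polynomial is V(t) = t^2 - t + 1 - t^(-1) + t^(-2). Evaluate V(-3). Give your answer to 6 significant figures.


Substituting t = -3 into V(t) = t^2 - t + 1 - t^(-1) + t^(-2):
  (+)t^(2) = 9
  (-)t^(1) = 3
  (+)t^(0) = 1
  (-)t^(-1) = 0.333333
  (+)t^(-2) = 0.111111
Sum = (9) + (3) + (1) + (0.333333) + (0.111111)
= 13.44444444
Rounded to 6 significant figures: 13.4444

13.4444


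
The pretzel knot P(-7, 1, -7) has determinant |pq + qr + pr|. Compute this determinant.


Step 1: Compute pq + qr + pr.
pq = (-7)*1 = -7
qr = 1*(-7) = -7
pr = (-7)*(-7) = 49
pq + qr + pr = -7 + (-7) + 49 = 35
Step 2: Take absolute value.
det(P(-7,1,-7)) = |35| = 35

35


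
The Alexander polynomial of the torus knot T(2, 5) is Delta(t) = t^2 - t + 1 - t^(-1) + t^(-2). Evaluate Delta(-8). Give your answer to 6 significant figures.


Substituting t = -8 into Delta(t) = t^2 - t + 1 - t^(-1) + t^(-2):
Term values: (64) + (8) + (1) + (0.125) + (0.015625)
Sum = 73.140625
Rounded to 6 significant figures: 73.1406

73.1406


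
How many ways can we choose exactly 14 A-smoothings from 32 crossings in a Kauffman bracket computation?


We choose which 14 of 32 crossings get A-smoothings.
C(32, 14) = 32! / (14! * 18!)
= 471435600

471435600


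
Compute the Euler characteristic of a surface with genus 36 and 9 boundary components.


chi = 2 - 2g - b
= 2 - 2*36 - 9
= 2 - 72 - 9 = -79

-79


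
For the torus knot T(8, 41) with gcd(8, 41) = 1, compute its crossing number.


For a torus knot T(p, q) with gcd(p,q)=1,
the crossing number is min(p*(q-1), q*(p-1)).
p*(q-1) = 8*40 = 320
q*(p-1) = 41*7 = 287
min(320, 287) = 287

287


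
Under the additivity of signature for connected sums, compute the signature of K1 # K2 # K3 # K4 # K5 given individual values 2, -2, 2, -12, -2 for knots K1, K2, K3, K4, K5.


The signature is additive under connected sum.
signature(K1 # K2 # K3 # K4 # K5) = (2) + (-2) + (2) + (-12) + (-2)
= -12

-12


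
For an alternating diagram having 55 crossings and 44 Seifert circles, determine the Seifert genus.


For alternating knots, g = (c - s + 1)/2.
= (55 - 44 + 1)/2
= 12/2 = 6

6


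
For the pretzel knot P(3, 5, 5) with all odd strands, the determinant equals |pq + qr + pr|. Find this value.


Step 1: Compute pq + qr + pr.
pq = 3*5 = 15
qr = 5*5 = 25
pr = 3*5 = 15
pq + qr + pr = 15 + 25 + 15 = 55
Step 2: Take absolute value.
det(P(3,5,5)) = |55| = 55

55


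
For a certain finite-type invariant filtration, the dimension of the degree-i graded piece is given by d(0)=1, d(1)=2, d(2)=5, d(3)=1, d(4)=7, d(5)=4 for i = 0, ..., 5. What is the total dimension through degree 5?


Total dimension = d(0) + d(1) + ... + d(5)
= 1 + 2 + 5 + 1 + 7 + 4
= 20

20


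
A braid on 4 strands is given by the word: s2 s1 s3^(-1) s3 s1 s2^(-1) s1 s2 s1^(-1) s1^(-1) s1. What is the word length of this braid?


The word length counts the number of generators (including inverses).
Listing each generator: s2, s1, s3^(-1), s3, s1, s2^(-1), s1, s2, s1^(-1), s1^(-1), s1
There are 11 generators in this braid word.

11


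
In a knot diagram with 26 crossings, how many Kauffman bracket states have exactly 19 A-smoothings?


We choose which 19 of 26 crossings get A-smoothings.
C(26, 19) = 26! / (19! * 7!)
= 657800

657800


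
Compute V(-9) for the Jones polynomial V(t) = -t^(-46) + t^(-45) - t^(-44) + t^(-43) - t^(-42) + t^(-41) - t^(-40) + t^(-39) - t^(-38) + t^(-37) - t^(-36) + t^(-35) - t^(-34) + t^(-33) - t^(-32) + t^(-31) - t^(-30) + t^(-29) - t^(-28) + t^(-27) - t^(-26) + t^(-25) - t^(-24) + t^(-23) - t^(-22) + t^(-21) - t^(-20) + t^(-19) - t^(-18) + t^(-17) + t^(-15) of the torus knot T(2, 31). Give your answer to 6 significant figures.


Substituting t = -9 into V(t) = -t^(-46) + t^(-45) - t^(-44) + t^(-43) - t^(-42) + t^(-41) - t^(-40) + t^(-39) - t^(-38) + t^(-37) - t^(-36) + t^(-35) - t^(-34) + t^(-33) - t^(-32) + t^(-31) - t^(-30) + t^(-29) - t^(-28) + t^(-27) - t^(-26) + t^(-25) - t^(-24) + t^(-23) - t^(-22) + t^(-21) - t^(-20) + t^(-19) - t^(-18) + t^(-17) + t^(-15):
  (-)t^(-46) = -1.27305e-44
  (+)t^(-45) = -1.14574e-43
  (-)t^(-44) = -1.03117e-42
  (+)t^(-43) = -9.28052e-42
  (-)t^(-42) = -8.35246e-41
  (+)t^(-41) = -7.51722e-40
  (-)t^(-40) = -6.7655e-39
  (+)t^(-39) = -6.08895e-38
  (-)t^(-38) = -5.48005e-37
  (+)t^(-37) = -4.93205e-36
  (-)t^(-36) = -4.43884e-35
  (+)t^(-35) = -3.99496e-34
  (-)t^(-34) = -3.59546e-33
  (+)t^(-33) = -3.23592e-32
  (-)t^(-32) = -2.91232e-31
  (+)t^(-31) = -2.62109e-30
  (-)t^(-30) = -2.35898e-29
  (+)t^(-29) = -2.12308e-28
  (-)t^(-28) = -1.91078e-27
  (+)t^(-27) = -1.7197e-26
  (-)t^(-26) = -1.54773e-25
  (+)t^(-25) = -1.39296e-24
  (-)t^(-24) = -1.25366e-23
  (+)t^(-23) = -1.12829e-22
  (-)t^(-22) = -1.01546e-21
  (+)t^(-21) = -9.13918e-21
  (-)t^(-20) = -8.22526e-20
  (+)t^(-19) = -7.40274e-19
  (-)t^(-18) = -6.66246e-18
  (+)t^(-17) = -5.99622e-17
  (+)t^(-15) = -4.85694e-15
Sum = (-1.27305e-44) + (-1.14574e-43) + (-1.03117e-42) + (-9.28052e-42) + (-8.35246e-41) + (-7.51722e-40) + (-6.7655e-39) + (-6.08895e-38) + (-5.48005e-37) + (-4.93205e-36) + (-4.43884e-35) + (-3.99496e-34) + (-3.59546e-33) + (-3.23592e-32) + (-2.91232e-31) + (-2.62109e-30) + (-2.35898e-29) + (-2.12308e-28) + (-1.91078e-27) + (-1.7197e-26) + (-1.54773e-25) + (-1.39296e-24) + (-1.25366e-23) + (-1.12829e-22) + (-1.01546e-21) + (-9.13918e-21) + (-8.22526e-20) + (-7.40274e-19) + (-6.66246e-18) + (-5.99622e-17) + (-4.85694e-15)
= -4.924393191e-15
Rounded to 6 significant figures: -4.92439e-15

-4.92439e-15


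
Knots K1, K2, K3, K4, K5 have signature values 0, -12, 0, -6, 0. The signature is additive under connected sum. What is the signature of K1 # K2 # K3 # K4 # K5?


The signature is additive under connected sum.
signature(K1 # K2 # K3 # K4 # K5) = (0) + (-12) + (0) + (-6) + (0)
= -18

-18


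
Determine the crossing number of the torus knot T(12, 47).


For a torus knot T(p, q) with gcd(p,q)=1,
the crossing number is min(p*(q-1), q*(p-1)).
p*(q-1) = 12*46 = 552
q*(p-1) = 47*11 = 517
min(552, 517) = 517

517


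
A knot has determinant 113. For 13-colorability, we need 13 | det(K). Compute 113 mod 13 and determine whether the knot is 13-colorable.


Step 1: A knot is p-colorable if and only if p divides its determinant.
Step 2: Compute 113 mod 13.
113 = 8 * 13 + 9
Step 3: 113 mod 13 = 9
Step 4: The knot is 13-colorable: no

9


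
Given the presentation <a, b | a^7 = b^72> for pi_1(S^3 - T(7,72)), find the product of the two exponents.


The relation is a^7 = b^72.
Product of exponents = 7 * 72
= 504

504


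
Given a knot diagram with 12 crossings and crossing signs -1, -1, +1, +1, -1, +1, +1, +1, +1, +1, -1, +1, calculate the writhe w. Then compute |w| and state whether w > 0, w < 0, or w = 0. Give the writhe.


Step 1: Count positive crossings (+1).
Positive crossings: 8
Step 2: Count negative crossings (-1).
Negative crossings: 4
Step 3: Writhe = (positive) - (negative)
w = 8 - 4 = 4
Step 4: |w| = 4, and w is positive

4


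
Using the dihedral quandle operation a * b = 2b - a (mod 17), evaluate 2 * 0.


2 * 0 = 2*0 - 2 mod 17
= 0 - 2 mod 17
= -2 mod 17 = 15

15


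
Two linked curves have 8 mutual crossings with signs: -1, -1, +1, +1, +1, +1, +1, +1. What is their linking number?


Step 1: Count positive crossings: 6
Step 2: Count negative crossings: 2
Step 3: Sum of signs = 6 - 2 = 4
Step 4: Linking number = sum/2 = 4/2 = 2

2


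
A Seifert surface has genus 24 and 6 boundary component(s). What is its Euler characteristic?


chi = 2 - 2g - b
= 2 - 2*24 - 6
= 2 - 48 - 6 = -52

-52


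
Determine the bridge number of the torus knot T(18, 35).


The bridge number of T(p,q) is min(p,q).
min(18, 35) = 18

18


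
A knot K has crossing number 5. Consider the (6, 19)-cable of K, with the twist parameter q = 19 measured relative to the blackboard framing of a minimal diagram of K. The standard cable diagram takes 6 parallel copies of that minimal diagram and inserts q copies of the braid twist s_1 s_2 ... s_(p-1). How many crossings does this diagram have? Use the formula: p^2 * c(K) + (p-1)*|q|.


Step 1: Each of the c(K) crossings of the companion diagram becomes p*p = p^2 crossings among the p parallel strands, and each of the |q| twists s_1 s_2 ... s_(p-1) adds (p-1) crossings.
  Crossings = p^2 * c(K) + (p-1)*|q|
Step 2: = 6^2 * 5 + (6-1)*19
Step 3: = 36*5 + 5*19
Step 4: = 180 + 95 = 275

275


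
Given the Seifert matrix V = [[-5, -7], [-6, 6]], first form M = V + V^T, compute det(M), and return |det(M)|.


Step 1: Form V + V^T where V = [[-5, -7], [-6, 6]]
  V^T = [[-5, -6], [-7, 6]]
  V + V^T = [[-10, -13], [-13, 12]]
Step 2: det(V + V^T) = (-10)*12 - (-13)*(-13)
  = -120 - 169 = -289
Step 3: Knot determinant = |det(V + V^T)| = |-289| = 289

289


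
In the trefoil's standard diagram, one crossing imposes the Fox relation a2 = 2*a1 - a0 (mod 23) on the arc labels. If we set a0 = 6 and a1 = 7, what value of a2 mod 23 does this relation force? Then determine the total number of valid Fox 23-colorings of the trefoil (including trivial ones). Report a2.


Step 1: Apply the given crossing relation 2*a1 - a0 - a2 = 0 (mod 23).
  a2 = 2*a1 - a0 mod 23
  a2 = 2*7 - 6 mod 23
  a2 = 14 - 6 mod 23
  a2 = 8 mod 23 = 8
Step 2: The trefoil has determinant 3.
  Number of Fox p-colorings (p prime) is p^2 if p = 3, else p.
  Since 23 does not divide 3, only trivial (constant) colorings exist.
  (So the trial a0 = 6, a1 = 7 with a0 != a1 does NOT extend to a valid coloring of the whole trefoil: the other two crossing relations require 3*(a1 - a0) = 0 (mod 23), which fails.)
  Total colorings = 23
Step 3: a2 = 8, total Fox 23-colorings = 23

8


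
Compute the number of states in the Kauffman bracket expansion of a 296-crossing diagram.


Each crossing contributes 2 choices (A-smoothing or B-smoothing).
Total states = 2^296 = 127314748520905380391777855525586135065716774604121015664758778084648831235208544136462336

127314748520905380391777855525586135065716774604121015664758778084648831235208544136462336


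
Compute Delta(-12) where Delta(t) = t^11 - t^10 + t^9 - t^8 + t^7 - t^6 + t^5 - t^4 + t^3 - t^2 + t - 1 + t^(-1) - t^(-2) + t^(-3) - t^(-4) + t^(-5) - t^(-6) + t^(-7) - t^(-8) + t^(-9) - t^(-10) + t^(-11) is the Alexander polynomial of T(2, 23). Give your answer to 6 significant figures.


Substituting t = -12 into Delta(t) = t^11 - t^10 + t^9 - t^8 + t^7 - t^6 + t^5 - t^4 + t^3 - t^2 + t - 1 + t^(-1) - t^(-2) + t^(-3) - t^(-4) + t^(-5) - t^(-6) + t^(-7) - t^(-8) + t^(-9) - t^(-10) + t^(-11):
Term values: (-743008370688) + (-61917364224) + (-5159780352) + (-429981696) + (-35831808) + (-2985984) + (-248832) + (-20736) + (-1728) + (-144) + (-12) + (-1) + (-0.0833333) + (-0.00694444) + (-0.000578704) + (-4.82253e-05) + (-4.01878e-06) + (-3.34898e-07) + (-2.79082e-08) + (-2.32568e-09) + (-1.93807e-10) + (-1.61506e-11) + (-1.34588e-12)
Sum = -8.105545862e+11
Rounded to 6 significant figures: -8.10555e+11

-8.10555e+11


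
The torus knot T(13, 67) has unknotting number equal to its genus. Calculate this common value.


For a torus knot T(p,q), both the unknotting number and genus equal (p-1)(q-1)/2.
= (13-1)(67-1)/2
= 12*66/2
= 792/2 = 396

396


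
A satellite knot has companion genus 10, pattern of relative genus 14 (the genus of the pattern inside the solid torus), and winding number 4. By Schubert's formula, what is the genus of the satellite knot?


Schubert: g(satellite) = g_rel(pattern) + |winding| * g(companion),
where g_rel(pattern) is the genus of the pattern relative to the solid torus.
= 14 + 4 * 10
= 14 + 40 = 54

54


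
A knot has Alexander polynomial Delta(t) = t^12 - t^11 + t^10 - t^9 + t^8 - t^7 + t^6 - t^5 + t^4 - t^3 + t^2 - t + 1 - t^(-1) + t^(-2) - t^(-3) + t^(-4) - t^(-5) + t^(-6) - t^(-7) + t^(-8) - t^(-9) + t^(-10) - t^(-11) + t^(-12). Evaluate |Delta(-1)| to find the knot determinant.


Step 1: The polynomial has 25 terms with alternating signs, exponents from 12 down to -12.
Step 2: Substitute t = -1. The i-th term has coefficient (-1)^i and exponent (m-i),
  so its value is (-1)^i * (-1)^(m-i) = (-1)^m = 1 for every i.
Step 3: All 25 terms equal 1, so Delta(-1) = 25 * (1) = 25
Step 4: |Delta(-1)| = 25

25


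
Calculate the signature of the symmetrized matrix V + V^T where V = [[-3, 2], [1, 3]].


Step 1: V + V^T = [[-6, 3], [3, 6]]
Step 2: trace = 0, det = -45
Step 3: Discriminant = 0^2 - 4*(-45) = 180
Step 4: Eigenvalues: 6.7082, -6.7082
Step 5: Signature = (# positive eigenvalues) - (# negative eigenvalues) = 0

0


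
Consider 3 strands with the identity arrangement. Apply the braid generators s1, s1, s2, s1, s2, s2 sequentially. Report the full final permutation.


Starting with identity [1, 2, 3].
Apply generators in sequence:
  After s1: [2, 1, 3]
  After s1: [1, 2, 3]
  After s2: [1, 3, 2]
  After s1: [3, 1, 2]
  After s2: [3, 2, 1]
  After s2: [3, 1, 2]
Final permutation: [3, 1, 2]

[3, 1, 2]


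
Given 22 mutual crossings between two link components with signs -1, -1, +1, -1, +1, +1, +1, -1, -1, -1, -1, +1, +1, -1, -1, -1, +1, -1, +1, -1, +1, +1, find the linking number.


Step 1: Count positive crossings: 10
Step 2: Count negative crossings: 12
Step 3: Sum of signs = 10 - 12 = -2
Step 4: Linking number = sum/2 = -2/2 = -1

-1


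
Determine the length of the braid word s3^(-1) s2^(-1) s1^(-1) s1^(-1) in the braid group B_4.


The word length counts the number of generators (including inverses).
Listing each generator: s3^(-1), s2^(-1), s1^(-1), s1^(-1)
There are 4 generators in this braid word.

4


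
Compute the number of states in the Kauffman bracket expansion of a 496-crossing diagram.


Each crossing contributes 2 choices (A-smoothing or B-smoothing).
Total states = 2^496 = 204586912993508866875824356051724947013540127877691549342705710506008362275292159680204380770369009821930417757972504438076078534117837065833032974336

204586912993508866875824356051724947013540127877691549342705710506008362275292159680204380770369009821930417757972504438076078534117837065833032974336


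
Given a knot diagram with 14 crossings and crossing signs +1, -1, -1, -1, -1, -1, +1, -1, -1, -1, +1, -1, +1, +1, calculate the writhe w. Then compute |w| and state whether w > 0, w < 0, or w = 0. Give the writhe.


Step 1: Count positive crossings (+1).
Positive crossings: 5
Step 2: Count negative crossings (-1).
Negative crossings: 9
Step 3: Writhe = (positive) - (negative)
w = 5 - 9 = -4
Step 4: |w| = 4, and w is negative

-4


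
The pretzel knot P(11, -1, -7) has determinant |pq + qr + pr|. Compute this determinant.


Step 1: Compute pq + qr + pr.
pq = 11*(-1) = -11
qr = (-1)*(-7) = 7
pr = 11*(-7) = -77
pq + qr + pr = -11 + 7 + (-77) = -81
Step 2: Take absolute value.
det(P(11,-1,-7)) = |-81| = 81

81


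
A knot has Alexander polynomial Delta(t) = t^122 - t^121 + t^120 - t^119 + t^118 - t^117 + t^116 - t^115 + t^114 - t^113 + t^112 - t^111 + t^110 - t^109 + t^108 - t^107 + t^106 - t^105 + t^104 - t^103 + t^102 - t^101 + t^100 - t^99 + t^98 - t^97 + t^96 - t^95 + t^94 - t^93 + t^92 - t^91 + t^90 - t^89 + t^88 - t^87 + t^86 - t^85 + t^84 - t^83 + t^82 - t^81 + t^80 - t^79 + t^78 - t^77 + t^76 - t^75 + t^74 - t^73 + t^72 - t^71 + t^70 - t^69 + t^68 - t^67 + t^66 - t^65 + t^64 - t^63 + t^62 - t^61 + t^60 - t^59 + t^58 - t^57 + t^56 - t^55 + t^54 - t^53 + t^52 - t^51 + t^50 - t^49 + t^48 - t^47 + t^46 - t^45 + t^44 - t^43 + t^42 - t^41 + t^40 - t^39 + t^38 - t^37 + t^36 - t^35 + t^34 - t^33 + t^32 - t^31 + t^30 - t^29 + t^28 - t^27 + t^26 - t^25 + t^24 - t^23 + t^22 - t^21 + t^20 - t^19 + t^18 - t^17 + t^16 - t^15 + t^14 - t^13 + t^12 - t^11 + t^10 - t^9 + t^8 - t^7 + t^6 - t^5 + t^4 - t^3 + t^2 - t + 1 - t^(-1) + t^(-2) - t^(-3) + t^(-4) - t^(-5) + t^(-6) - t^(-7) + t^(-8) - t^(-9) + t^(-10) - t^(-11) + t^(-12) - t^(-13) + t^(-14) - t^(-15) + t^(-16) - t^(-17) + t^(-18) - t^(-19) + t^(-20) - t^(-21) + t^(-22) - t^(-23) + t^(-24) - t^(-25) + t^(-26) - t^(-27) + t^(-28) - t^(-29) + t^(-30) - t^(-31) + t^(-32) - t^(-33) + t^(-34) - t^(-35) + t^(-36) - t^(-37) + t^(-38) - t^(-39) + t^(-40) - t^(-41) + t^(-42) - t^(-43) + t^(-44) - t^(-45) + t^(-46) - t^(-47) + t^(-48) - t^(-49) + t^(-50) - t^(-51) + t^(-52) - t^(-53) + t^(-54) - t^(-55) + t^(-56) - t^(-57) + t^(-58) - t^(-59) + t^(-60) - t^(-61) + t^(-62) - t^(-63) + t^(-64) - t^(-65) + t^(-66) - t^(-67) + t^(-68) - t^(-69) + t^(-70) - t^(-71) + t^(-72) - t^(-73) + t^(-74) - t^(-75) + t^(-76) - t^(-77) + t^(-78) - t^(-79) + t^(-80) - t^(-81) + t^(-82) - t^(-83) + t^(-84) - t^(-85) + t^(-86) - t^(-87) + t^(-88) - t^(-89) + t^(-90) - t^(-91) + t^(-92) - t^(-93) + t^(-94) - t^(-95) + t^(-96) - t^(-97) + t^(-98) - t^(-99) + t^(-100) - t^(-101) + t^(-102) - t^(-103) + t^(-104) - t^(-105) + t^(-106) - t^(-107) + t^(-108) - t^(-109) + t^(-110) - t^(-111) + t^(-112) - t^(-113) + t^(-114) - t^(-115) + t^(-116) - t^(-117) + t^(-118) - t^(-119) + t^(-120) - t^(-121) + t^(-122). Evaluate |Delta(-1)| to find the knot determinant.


Step 1: The polynomial has 245 terms with alternating signs, exponents from 122 down to -122.
Step 2: Substitute t = -1. The i-th term has coefficient (-1)^i and exponent (m-i),
  so its value is (-1)^i * (-1)^(m-i) = (-1)^m = 1 for every i.
Step 3: All 245 terms equal 1, so Delta(-1) = 245 * (1) = 245
Step 4: |Delta(-1)| = 245

245


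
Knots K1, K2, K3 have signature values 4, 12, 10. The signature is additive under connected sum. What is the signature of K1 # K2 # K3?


The signature is additive under connected sum.
signature(K1 # K2 # K3) = (4) + (12) + (10)
= 26

26


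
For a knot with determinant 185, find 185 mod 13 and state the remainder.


Step 1: A knot is p-colorable if and only if p divides its determinant.
Step 2: Compute 185 mod 13.
185 = 14 * 13 + 3
Step 3: 185 mod 13 = 3
Step 4: The knot is 13-colorable: no

3


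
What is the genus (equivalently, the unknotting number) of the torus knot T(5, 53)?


For a torus knot T(p,q), both the unknotting number and genus equal (p-1)(q-1)/2.
= (5-1)(53-1)/2
= 4*52/2
= 208/2 = 104

104


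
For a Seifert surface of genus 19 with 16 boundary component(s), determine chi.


chi = 2 - 2g - b
= 2 - 2*19 - 16
= 2 - 38 - 16 = -52

-52


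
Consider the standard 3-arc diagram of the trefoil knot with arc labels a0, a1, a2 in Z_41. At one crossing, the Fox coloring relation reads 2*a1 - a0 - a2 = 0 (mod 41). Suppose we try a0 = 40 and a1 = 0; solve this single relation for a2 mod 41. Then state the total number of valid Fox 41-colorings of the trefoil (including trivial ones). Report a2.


Step 1: Apply the given crossing relation 2*a1 - a0 - a2 = 0 (mod 41).
  a2 = 2*a1 - a0 mod 41
  a2 = 2*0 - 40 mod 41
  a2 = 0 - 40 mod 41
  a2 = -40 mod 41 = 1
Step 2: The trefoil has determinant 3.
  Number of Fox p-colorings (p prime) is p^2 if p = 3, else p.
  Since 41 does not divide 3, only trivial (constant) colorings exist.
  (So the trial a0 = 40, a1 = 0 with a0 != a1 does NOT extend to a valid coloring of the whole trefoil: the other two crossing relations require 3*(a1 - a0) = 0 (mod 41), which fails.)
  Total colorings = 41
Step 3: a2 = 1, total Fox 41-colorings = 41

1


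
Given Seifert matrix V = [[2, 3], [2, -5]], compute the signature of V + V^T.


Step 1: V + V^T = [[4, 5], [5, -10]]
Step 2: trace = -6, det = -65
Step 3: Discriminant = (-6)^2 - 4*(-65) = 296
Step 4: Eigenvalues: 5.60233, -11.6023
Step 5: Signature = (# positive eigenvalues) - (# negative eigenvalues) = 0

0


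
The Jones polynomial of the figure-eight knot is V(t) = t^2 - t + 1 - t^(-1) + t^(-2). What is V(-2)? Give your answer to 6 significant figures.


Substituting t = -2 into V(t) = t^2 - t + 1 - t^(-1) + t^(-2):
  (+)t^(2) = 4
  (-)t^(1) = 2
  (+)t^(0) = 1
  (-)t^(-1) = 0.5
  (+)t^(-2) = 0.25
Sum = (4) + (2) + (1) + (0.5) + (0.25)
= 7.75
Rounded to 6 significant figures: 7.75

7.75


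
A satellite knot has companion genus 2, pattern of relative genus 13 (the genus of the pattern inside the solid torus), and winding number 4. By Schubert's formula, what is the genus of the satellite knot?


Schubert: g(satellite) = g_rel(pattern) + |winding| * g(companion),
where g_rel(pattern) is the genus of the pattern relative to the solid torus.
= 13 + 4 * 2
= 13 + 8 = 21

21


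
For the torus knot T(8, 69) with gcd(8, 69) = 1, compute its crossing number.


For a torus knot T(p, q) with gcd(p,q)=1,
the crossing number is min(p*(q-1), q*(p-1)).
p*(q-1) = 8*68 = 544
q*(p-1) = 69*7 = 483
min(544, 483) = 483

483


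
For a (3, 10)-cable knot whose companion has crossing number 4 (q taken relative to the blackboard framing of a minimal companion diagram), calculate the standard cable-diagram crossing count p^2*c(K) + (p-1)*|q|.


Step 1: Each of the c(K) crossings of the companion diagram becomes p*p = p^2 crossings among the p parallel strands, and each of the |q| twists s_1 s_2 ... s_(p-1) adds (p-1) crossings.
  Crossings = p^2 * c(K) + (p-1)*|q|
Step 2: = 3^2 * 4 + (3-1)*10
Step 3: = 9*4 + 2*10
Step 4: = 36 + 20 = 56

56


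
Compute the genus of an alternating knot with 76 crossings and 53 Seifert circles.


For alternating knots, g = (c - s + 1)/2.
= (76 - 53 + 1)/2
= 24/2 = 12

12


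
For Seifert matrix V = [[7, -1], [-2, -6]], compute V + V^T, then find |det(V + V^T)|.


Step 1: Form V + V^T where V = [[7, -1], [-2, -6]]
  V^T = [[7, -2], [-1, -6]]
  V + V^T = [[14, -3], [-3, -12]]
Step 2: det(V + V^T) = 14*(-12) - (-3)*(-3)
  = -168 - 9 = -177
Step 3: Knot determinant = |det(V + V^T)| = |-177| = 177

177


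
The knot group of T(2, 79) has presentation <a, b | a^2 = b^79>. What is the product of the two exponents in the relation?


The relation is a^2 = b^79.
Product of exponents = 2 * 79
= 158

158


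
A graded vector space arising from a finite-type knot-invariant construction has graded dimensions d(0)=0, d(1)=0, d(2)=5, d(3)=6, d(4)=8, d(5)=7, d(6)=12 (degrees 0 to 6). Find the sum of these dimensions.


Total dimension = d(0) + d(1) + ... + d(6)
= 0 + 0 + 5 + 6 + 8 + 7 + 12
= 38

38


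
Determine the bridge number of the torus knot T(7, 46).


The bridge number of T(p,q) is min(p,q).
min(7, 46) = 7

7


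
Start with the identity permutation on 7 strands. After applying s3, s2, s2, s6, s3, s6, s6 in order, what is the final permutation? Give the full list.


Starting with identity [1, 2, 3, 4, 5, 6, 7].
Apply generators in sequence:
  After s3: [1, 2, 4, 3, 5, 6, 7]
  After s2: [1, 4, 2, 3, 5, 6, 7]
  After s2: [1, 2, 4, 3, 5, 6, 7]
  After s6: [1, 2, 4, 3, 5, 7, 6]
  After s3: [1, 2, 3, 4, 5, 7, 6]
  After s6: [1, 2, 3, 4, 5, 6, 7]
  After s6: [1, 2, 3, 4, 5, 7, 6]
Final permutation: [1, 2, 3, 4, 5, 7, 6]

[1, 2, 3, 4, 5, 7, 6]


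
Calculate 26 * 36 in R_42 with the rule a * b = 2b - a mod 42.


26 * 36 = 2*36 - 26 mod 42
= 72 - 26 mod 42
= 46 mod 42 = 4

4


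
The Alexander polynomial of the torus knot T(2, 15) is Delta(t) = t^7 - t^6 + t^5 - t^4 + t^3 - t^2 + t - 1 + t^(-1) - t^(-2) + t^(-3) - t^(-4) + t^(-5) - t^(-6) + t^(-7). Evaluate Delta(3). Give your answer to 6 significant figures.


Substituting t = 3 into Delta(t) = t^7 - t^6 + t^5 - t^4 + t^3 - t^2 + t - 1 + t^(-1) - t^(-2) + t^(-3) - t^(-4) + t^(-5) - t^(-6) + t^(-7):
Term values: (2187) + (-729) + (243) + (-81) + (27) + (-9) + (3) + (-1) + (0.333333) + (-0.111111) + (0.037037) + (-0.0123457) + (0.00411523) + (-0.00137174) + (0.000457247)
Sum = 1640.250114
Rounded to 6 significant figures: 1640.25

1640.25


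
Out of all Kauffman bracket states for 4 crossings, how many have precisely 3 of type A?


We choose which 3 of 4 crossings get A-smoothings.
C(4, 3) = 4! / (3! * 1!)
= 4

4


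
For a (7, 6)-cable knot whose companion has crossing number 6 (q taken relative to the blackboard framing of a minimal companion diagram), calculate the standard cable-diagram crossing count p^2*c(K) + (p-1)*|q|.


Step 1: Each of the c(K) crossings of the companion diagram becomes p*p = p^2 crossings among the p parallel strands, and each of the |q| twists s_1 s_2 ... s_(p-1) adds (p-1) crossings.
  Crossings = p^2 * c(K) + (p-1)*|q|
Step 2: = 7^2 * 6 + (7-1)*6
Step 3: = 49*6 + 6*6
Step 4: = 294 + 36 = 330

330


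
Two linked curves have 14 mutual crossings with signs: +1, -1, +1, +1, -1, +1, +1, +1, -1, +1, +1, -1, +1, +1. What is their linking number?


Step 1: Count positive crossings: 10
Step 2: Count negative crossings: 4
Step 3: Sum of signs = 10 - 4 = 6
Step 4: Linking number = sum/2 = 6/2 = 3

3


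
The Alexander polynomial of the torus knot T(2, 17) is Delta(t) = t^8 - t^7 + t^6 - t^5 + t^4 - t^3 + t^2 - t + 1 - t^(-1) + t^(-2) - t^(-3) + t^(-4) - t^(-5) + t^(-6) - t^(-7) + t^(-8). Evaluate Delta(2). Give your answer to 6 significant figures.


Substituting t = 2 into Delta(t) = t^8 - t^7 + t^6 - t^5 + t^4 - t^3 + t^2 - t + 1 - t^(-1) + t^(-2) - t^(-3) + t^(-4) - t^(-5) + t^(-6) - t^(-7) + t^(-8):
Term values: (256) + (-128) + (64) + (-32) + (16) + (-8) + (4) + (-2) + (1) + (-0.5) + (0.25) + (-0.125) + (0.0625) + (-0.03125) + (0.015625) + (-0.0078125) + (0.00390625)
Sum = 170.6679688
Rounded to 6 significant figures: 170.668

170.668


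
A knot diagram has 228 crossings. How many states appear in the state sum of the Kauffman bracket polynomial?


Each crossing contributes 2 choices (A-smoothing or B-smoothing).
Total states = 2^228 = 431359146674410236714672241392314090778194310760649159697657763987456

431359146674410236714672241392314090778194310760649159697657763987456


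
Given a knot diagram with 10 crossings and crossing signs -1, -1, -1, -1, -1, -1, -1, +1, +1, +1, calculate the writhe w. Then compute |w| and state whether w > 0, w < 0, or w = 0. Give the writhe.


Step 1: Count positive crossings (+1).
Positive crossings: 3
Step 2: Count negative crossings (-1).
Negative crossings: 7
Step 3: Writhe = (positive) - (negative)
w = 3 - 7 = -4
Step 4: |w| = 4, and w is negative

-4


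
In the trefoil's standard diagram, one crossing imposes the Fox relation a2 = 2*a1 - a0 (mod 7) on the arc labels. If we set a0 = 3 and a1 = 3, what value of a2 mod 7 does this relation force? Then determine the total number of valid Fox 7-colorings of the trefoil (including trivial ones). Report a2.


Step 1: Apply the given crossing relation 2*a1 - a0 - a2 = 0 (mod 7).
  a2 = 2*a1 - a0 mod 7
  a2 = 2*3 - 3 mod 7
  a2 = 6 - 3 mod 7
  a2 = 3 mod 7 = 3
Step 2: The trefoil has determinant 3.
  Number of Fox p-colorings (p prime) is p^2 if p = 3, else p.
  Since 7 does not divide 3, only trivial (constant) colorings exist.
  (Here a0 = a1 = a2 = 3, the constant coloring, which is valid.)
  Total colorings = 7
Step 3: a2 = 3, total Fox 7-colorings = 7

3


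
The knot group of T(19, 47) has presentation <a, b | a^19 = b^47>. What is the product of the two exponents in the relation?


The relation is a^19 = b^47.
Product of exponents = 19 * 47
= 893

893


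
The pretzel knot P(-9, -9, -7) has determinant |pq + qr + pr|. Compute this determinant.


Step 1: Compute pq + qr + pr.
pq = (-9)*(-9) = 81
qr = (-9)*(-7) = 63
pr = (-9)*(-7) = 63
pq + qr + pr = 81 + 63 + 63 = 207
Step 2: Take absolute value.
det(P(-9,-9,-7)) = |207| = 207

207


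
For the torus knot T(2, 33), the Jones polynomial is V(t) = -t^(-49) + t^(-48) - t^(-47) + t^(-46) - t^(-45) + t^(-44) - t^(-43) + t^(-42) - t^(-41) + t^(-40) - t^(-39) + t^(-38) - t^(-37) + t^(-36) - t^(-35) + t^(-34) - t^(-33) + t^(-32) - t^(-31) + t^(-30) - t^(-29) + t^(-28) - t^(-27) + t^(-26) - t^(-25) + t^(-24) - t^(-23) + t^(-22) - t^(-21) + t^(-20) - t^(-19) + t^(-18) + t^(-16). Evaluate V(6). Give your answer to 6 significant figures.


Substituting t = 6 into V(t) = -t^(-49) + t^(-48) - t^(-47) + t^(-46) - t^(-45) + t^(-44) - t^(-43) + t^(-42) - t^(-41) + t^(-40) - t^(-39) + t^(-38) - t^(-37) + t^(-36) - t^(-35) + t^(-34) - t^(-33) + t^(-32) - t^(-31) + t^(-30) - t^(-29) + t^(-28) - t^(-27) + t^(-26) - t^(-25) + t^(-24) - t^(-23) + t^(-22) - t^(-21) + t^(-20) - t^(-19) + t^(-18) + t^(-16):
  (-)t^(-49) = -7.42316e-39
  (+)t^(-48) = 4.4539e-38
  (-)t^(-47) = -2.67234e-37
  (+)t^(-46) = 1.6034e-36
  (-)t^(-45) = -9.62041e-36
  (+)t^(-44) = 5.77225e-35
  (-)t^(-43) = -3.46335e-34
  (+)t^(-42) = 2.07801e-33
  (-)t^(-41) = -1.24681e-32
  (+)t^(-40) = 7.48083e-32
  (-)t^(-39) = -4.4885e-31
  (+)t^(-38) = 2.6931e-30
  (-)t^(-37) = -1.61586e-29
  (+)t^(-36) = 9.69516e-29
  (-)t^(-35) = -5.8171e-28
  (+)t^(-34) = 3.49026e-27
  (-)t^(-33) = -2.09415e-26
  (+)t^(-32) = 1.25649e-25
  (-)t^(-31) = -7.53896e-25
  (+)t^(-30) = 4.52337e-24
  (-)t^(-29) = -2.71402e-23
  (+)t^(-28) = 1.62841e-22
  (-)t^(-27) = -9.77049e-22
  (+)t^(-26) = 5.86229e-21
  (-)t^(-25) = -3.51738e-20
  (+)t^(-24) = 2.11043e-19
  (-)t^(-23) = -1.26626e-18
  (+)t^(-22) = 7.59753e-18
  (-)t^(-21) = -4.55852e-17
  (+)t^(-20) = 2.73511e-16
  (-)t^(-19) = -1.64107e-15
  (+)t^(-18) = 9.8464e-15
  (+)t^(-16) = 3.5447e-13
Sum = (-7.42316e-39) + (4.4539e-38) + (-2.67234e-37) + (1.6034e-36) + (-9.62041e-36) + (5.77225e-35) + (-3.46335e-34) + (2.07801e-33) + (-1.24681e-32) + (7.48083e-32) + (-4.4885e-31) + (2.6931e-30) + (-1.61586e-29) + (9.69516e-29) + (-5.8171e-28) + (3.49026e-27) + (-2.09415e-26) + (1.25649e-25) + (-7.53896e-25) + (4.52337e-24) + (-2.71402e-23) + (1.62841e-22) + (-9.77049e-22) + (5.86229e-21) + (-3.51738e-20) + (2.11043e-19) + (-1.26626e-18) + (7.59753e-18) + (-4.55852e-17) + (2.73511e-16) + (-1.64107e-15) + (9.8464e-15) + (3.5447e-13)
= 3.629101869e-13
Rounded to 6 significant figures: 3.6291e-13

3.6291e-13


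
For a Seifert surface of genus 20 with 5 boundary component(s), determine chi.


chi = 2 - 2g - b
= 2 - 2*20 - 5
= 2 - 40 - 5 = -43

-43


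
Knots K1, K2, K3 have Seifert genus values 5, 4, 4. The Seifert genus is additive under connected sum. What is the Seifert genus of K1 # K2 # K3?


The Seifert genus is additive under connected sum.
Seifert genus(K1 # K2 # K3) = (5) + (4) + (4)
= 13

13


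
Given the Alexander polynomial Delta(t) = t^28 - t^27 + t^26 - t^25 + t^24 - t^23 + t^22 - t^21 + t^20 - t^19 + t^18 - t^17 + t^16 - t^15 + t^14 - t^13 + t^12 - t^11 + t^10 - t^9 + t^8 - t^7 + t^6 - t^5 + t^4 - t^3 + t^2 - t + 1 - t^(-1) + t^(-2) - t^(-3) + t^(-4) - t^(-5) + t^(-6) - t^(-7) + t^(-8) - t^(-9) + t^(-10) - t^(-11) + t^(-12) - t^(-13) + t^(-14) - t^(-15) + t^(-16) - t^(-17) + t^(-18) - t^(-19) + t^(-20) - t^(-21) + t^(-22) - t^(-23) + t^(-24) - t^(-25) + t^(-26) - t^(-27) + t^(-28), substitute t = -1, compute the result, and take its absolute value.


Step 1: The polynomial has 57 terms with alternating signs, exponents from 28 down to -28.
Step 2: Substitute t = -1. The i-th term has coefficient (-1)^i and exponent (m-i),
  so its value is (-1)^i * (-1)^(m-i) = (-1)^m = 1 for every i.
Step 3: All 57 terms equal 1, so Delta(-1) = 57 * (1) = 57
Step 4: |Delta(-1)| = 57

57


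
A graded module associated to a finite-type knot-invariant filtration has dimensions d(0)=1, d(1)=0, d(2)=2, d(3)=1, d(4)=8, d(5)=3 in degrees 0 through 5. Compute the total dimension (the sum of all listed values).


Total dimension = d(0) + d(1) + ... + d(5)
= 1 + 0 + 2 + 1 + 8 + 3
= 15

15


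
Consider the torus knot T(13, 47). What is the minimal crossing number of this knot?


For a torus knot T(p, q) with gcd(p,q)=1,
the crossing number is min(p*(q-1), q*(p-1)).
p*(q-1) = 13*46 = 598
q*(p-1) = 47*12 = 564
min(598, 564) = 564

564


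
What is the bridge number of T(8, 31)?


The bridge number of T(p,q) is min(p,q).
min(8, 31) = 8

8


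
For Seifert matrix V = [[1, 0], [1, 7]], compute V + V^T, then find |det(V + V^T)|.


Step 1: Form V + V^T where V = [[1, 0], [1, 7]]
  V^T = [[1, 1], [0, 7]]
  V + V^T = [[2, 1], [1, 14]]
Step 2: det(V + V^T) = 2*14 - 1*1
  = 28 - 1 = 27
Step 3: Knot determinant = |det(V + V^T)| = |27| = 27

27
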